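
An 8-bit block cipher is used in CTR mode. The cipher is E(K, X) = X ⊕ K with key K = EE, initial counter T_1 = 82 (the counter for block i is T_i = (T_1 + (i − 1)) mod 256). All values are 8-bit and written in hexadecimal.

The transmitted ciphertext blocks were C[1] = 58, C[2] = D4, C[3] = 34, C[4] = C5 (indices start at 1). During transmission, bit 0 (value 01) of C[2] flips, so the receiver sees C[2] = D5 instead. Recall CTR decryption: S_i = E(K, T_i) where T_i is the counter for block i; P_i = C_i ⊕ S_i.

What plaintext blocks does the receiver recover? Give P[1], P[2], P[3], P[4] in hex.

Only C[2] changed, to D5. In CTR, a change in C_i flips the same bit in P_i only; the keystream is unaffected. Decrypting the received ciphertext:
P[1]: T = 82, S = E(K, T) = 6C; 58 ⊕ 6C = 34.
P[2]: T = 83, S = E(K, T) = 6D; D5 ⊕ 6D = B8.
P[3]: T = 84, S = E(K, T) = 6A; 34 ⊕ 6A = 5E.
P[4]: T = 85, S = E(K, T) = 6B; C5 ⊕ 6B = AE.
Blocks that differ from the original plaintext: P[2].

P[1] = 34, P[2] = B8, P[3] = 5E, P[4] = AE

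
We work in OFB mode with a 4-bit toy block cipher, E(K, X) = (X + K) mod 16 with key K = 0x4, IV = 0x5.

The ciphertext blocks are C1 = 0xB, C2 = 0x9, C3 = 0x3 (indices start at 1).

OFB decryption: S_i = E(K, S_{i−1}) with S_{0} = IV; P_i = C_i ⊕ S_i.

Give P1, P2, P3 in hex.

P1: S = E(K, 0x5) = 0x9; 0xB ⊕ 0x9 = 0x2.
P2: S = E(K, 0x9) = 0xD; 0x9 ⊕ 0xD = 0x4.
P3: S = E(K, 0xD) = 0x1; 0x3 ⊕ 0x1 = 0x2.

P1 = 0x2, P2 = 0x4, P3 = 0x2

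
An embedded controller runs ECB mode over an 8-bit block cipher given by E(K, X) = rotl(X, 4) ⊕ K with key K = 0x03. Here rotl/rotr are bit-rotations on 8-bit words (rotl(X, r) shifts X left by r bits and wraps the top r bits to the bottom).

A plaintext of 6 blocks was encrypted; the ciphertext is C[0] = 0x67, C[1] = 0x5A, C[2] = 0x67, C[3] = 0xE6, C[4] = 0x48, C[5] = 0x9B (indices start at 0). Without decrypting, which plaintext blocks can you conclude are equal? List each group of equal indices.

ECB encrypts each block independently with the same key, so equal ciphertext blocks imply equal plaintext blocks.
C[0] = C[2] = 0x67, so P[0] = P[2].

P[0] = P[2]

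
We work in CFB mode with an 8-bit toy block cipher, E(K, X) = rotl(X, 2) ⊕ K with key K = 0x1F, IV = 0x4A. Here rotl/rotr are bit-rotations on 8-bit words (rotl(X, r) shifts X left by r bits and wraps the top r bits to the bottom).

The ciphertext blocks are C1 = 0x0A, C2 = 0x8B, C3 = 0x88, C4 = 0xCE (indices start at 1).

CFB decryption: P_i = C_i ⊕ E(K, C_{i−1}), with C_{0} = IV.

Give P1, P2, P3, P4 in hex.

P1 = 0x3C, P2 = 0xBC, P3 = 0xB9, P4 = 0xF3

P1: E(K, 0x4A) = 0x36; 0x0A ⊕ 0x36 = 0x3C.
P2: E(K, 0x0A) = 0x37; 0x8B ⊕ 0x37 = 0xBC.
P3: E(K, 0x8B) = 0x31; 0x88 ⊕ 0x31 = 0xB9.
P4: E(K, 0x88) = 0x3D; 0xCE ⊕ 0x3D = 0xF3.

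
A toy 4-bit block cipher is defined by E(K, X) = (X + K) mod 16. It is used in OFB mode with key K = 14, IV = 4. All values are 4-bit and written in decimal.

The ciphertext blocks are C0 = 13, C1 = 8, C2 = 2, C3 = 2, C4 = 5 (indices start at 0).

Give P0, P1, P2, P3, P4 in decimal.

P0 = 15, P1 = 8, P2 = 12, P3 = 14, P4 = 15

OFB decryption: S_i = E(K, S_{i−1}) with S_{−1} = IV; P_i = C_i ⊕ S_i.
P0: S = E(K, 4) = 2; 13 ⊕ 2 = 15.
P1: S = E(K, 2) = 0; 8 ⊕ 0 = 8.
P2: S = E(K, 0) = 14; 2 ⊕ 14 = 12.
P3: S = E(K, 14) = 12; 2 ⊕ 12 = 14.
P4: S = E(K, 12) = 10; 5 ⊕ 10 = 15.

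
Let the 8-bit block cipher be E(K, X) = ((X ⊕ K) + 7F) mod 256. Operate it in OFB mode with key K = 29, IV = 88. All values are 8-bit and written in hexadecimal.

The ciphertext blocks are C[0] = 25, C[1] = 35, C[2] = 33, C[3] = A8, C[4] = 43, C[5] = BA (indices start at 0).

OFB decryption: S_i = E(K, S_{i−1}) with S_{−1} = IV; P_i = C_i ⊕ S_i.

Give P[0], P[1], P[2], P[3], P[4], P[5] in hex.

P[0] = 05, P[1] = BD, P[2] = 13, P[3] = 20, P[4] = 63, P[5] = 32

P[0]: S = E(K, 88) = 20; 25 ⊕ 20 = 05.
P[1]: S = E(K, 20) = 88; 35 ⊕ 88 = BD.
P[2]: S = E(K, 88) = 20; 33 ⊕ 20 = 13.
P[3]: S = E(K, 20) = 88; A8 ⊕ 88 = 20.
P[4]: S = E(K, 88) = 20; 43 ⊕ 20 = 63.
P[5]: S = E(K, 20) = 88; BA ⊕ 88 = 32.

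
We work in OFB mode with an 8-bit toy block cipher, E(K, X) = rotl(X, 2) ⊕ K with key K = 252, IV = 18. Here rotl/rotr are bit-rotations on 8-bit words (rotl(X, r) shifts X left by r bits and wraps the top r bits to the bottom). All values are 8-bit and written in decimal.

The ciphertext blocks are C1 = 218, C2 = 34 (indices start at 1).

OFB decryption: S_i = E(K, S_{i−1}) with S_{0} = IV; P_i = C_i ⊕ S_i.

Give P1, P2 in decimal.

P1 = 110, P2 = 12

P1: S = E(K, 18) = 180; 218 ⊕ 180 = 110.
P2: S = E(K, 180) = 46; 34 ⊕ 46 = 12.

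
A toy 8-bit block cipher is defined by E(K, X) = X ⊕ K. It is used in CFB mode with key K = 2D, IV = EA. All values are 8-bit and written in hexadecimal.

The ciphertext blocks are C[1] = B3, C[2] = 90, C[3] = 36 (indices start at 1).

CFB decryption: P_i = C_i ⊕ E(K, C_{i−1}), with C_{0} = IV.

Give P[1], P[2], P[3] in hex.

P[1] = 74, P[2] = 0E, P[3] = 8B

P[1]: E(K, EA) = C7; B3 ⊕ C7 = 74.
P[2]: E(K, B3) = 9E; 90 ⊕ 9E = 0E.
P[3]: E(K, 90) = BD; 36 ⊕ BD = 8B.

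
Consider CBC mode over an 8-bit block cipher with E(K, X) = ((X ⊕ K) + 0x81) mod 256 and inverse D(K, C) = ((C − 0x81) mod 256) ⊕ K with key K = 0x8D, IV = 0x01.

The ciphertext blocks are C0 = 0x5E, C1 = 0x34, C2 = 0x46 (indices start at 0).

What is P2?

CBC decryption: P_i = D(K, C_i) ⊕ C_{i−1}, with C_{−1} = IV.
P2: D(K, 0x46) = 0x48; 0x48 ⊕ 0x34 = 0x7C.

P2 = 0x7C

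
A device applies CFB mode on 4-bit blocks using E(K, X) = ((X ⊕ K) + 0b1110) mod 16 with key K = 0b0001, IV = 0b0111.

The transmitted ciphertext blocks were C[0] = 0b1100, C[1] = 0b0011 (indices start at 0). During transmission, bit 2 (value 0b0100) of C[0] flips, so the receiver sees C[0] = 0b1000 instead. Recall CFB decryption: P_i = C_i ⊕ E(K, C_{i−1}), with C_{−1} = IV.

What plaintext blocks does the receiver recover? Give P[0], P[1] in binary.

Only C[0] changed, to 0b1000. In CFB, a change in C_i flips the same bit in P_i and garbles P_{i+1}. Decrypting the received ciphertext:
P[0]: E(K, 0b0111) = 0b0100; 0b1000 ⊕ 0b0100 = 0b1100.
P[1]: E(K, 0b1000) = 0b0111; 0b0011 ⊕ 0b0111 = 0b0100.
Blocks that differ from the original plaintext: P[0], P[1].

P[0] = 0b1100, P[1] = 0b0100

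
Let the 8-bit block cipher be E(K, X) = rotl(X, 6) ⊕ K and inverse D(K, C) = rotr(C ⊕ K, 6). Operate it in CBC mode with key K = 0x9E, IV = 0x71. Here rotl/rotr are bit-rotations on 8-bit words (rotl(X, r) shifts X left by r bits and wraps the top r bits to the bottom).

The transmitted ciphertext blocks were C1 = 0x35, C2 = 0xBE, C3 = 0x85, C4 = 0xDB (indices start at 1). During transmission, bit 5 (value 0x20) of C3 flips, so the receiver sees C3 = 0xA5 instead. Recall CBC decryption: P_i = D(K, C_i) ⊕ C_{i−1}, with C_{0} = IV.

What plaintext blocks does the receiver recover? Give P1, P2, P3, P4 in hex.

Only C3 changed, to 0xA5. In CBC, a change in C_i garbles P_i and flips the same bit in P_{i+1}. Decrypting the received ciphertext:
P1: D(K, 0x35) = 0xAE; 0xAE ⊕ 0x71 = 0xDF.
P2: D(K, 0xBE) = 0x80; 0x80 ⊕ 0x35 = 0xB5.
P3: D(K, 0xA5) = 0xEC; 0xEC ⊕ 0xBE = 0x52.
P4: D(K, 0xDB) = 0x15; 0x15 ⊕ 0xA5 = 0xB0.
Blocks that differ from the original plaintext: P3, P4.

P1 = 0xDF, P2 = 0xB5, P3 = 0x52, P4 = 0xB0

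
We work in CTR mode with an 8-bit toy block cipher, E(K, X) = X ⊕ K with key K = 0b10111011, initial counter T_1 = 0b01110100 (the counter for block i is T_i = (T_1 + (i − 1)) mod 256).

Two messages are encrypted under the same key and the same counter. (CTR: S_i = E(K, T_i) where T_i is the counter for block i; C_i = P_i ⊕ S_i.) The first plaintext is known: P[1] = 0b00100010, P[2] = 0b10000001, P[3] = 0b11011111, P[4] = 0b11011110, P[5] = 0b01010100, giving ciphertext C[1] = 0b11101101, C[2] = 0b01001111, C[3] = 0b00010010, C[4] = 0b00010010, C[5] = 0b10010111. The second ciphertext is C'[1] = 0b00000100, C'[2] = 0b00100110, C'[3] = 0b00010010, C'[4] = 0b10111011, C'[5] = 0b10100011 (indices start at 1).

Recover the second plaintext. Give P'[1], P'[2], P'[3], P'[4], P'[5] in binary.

In CTR with a reused counter, both messages share the same keystream S_i, so C_i ⊕ C'_i = P_i ⊕ P'_i and thus P'_i = P_i ⊕ C_i ⊕ C'_i.
P'[1]: 0b00100010 ⊕ 0b11101101 ⊕ 0b00000100 = 0b11001011.
P'[2]: 0b10000001 ⊕ 0b01001111 ⊕ 0b00100110 = 0b11101000.
P'[3]: 0b11011111 ⊕ 0b00010010 ⊕ 0b00010010 = 0b11011111.
P'[4]: 0b11011110 ⊕ 0b00010010 ⊕ 0b10111011 = 0b01110111.
P'[5]: 0b01010100 ⊕ 0b10010111 ⊕ 0b10100011 = 0b01100000.

P'[1] = 0b11001011, P'[2] = 0b11101000, P'[3] = 0b11011111, P'[4] = 0b01110111, P'[5] = 0b01100000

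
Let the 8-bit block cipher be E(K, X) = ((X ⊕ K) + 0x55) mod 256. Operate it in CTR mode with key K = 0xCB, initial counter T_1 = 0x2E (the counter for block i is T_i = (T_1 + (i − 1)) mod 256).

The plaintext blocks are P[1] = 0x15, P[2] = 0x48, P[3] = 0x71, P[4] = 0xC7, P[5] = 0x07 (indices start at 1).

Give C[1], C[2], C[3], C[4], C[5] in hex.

CTR encryption: S_i = E(K, T_i) where T_i is the counter for block i; C_i = P_i ⊕ S_i.
C[1]: T = 0x2E, S = E(K, T) = 0x3A; 0x15 ⊕ 0x3A = 0x2F.
C[2]: T = 0x2F, S = E(K, T) = 0x39; 0x48 ⊕ 0x39 = 0x71.
C[3]: T = 0x30, S = E(K, T) = 0x50; 0x71 ⊕ 0x50 = 0x21.
C[4]: T = 0x31, S = E(K, T) = 0x4F; 0xC7 ⊕ 0x4F = 0x88.
C[5]: T = 0x32, S = E(K, T) = 0x4E; 0x07 ⊕ 0x4E = 0x49.

C[1] = 0x2F, C[2] = 0x71, C[3] = 0x21, C[4] = 0x88, C[5] = 0x49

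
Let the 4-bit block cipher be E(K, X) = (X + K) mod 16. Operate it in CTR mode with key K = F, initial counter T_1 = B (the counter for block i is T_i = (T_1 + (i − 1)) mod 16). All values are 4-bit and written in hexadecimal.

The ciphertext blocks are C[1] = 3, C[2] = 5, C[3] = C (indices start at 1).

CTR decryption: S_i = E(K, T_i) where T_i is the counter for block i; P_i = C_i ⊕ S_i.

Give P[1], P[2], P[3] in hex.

P[1] = 9, P[2] = E, P[3] = 0

P[1]: T = B, S = E(K, T) = A; 3 ⊕ A = 9.
P[2]: T = C, S = E(K, T) = B; 5 ⊕ B = E.
P[3]: T = D, S = E(K, T) = C; C ⊕ C = 0.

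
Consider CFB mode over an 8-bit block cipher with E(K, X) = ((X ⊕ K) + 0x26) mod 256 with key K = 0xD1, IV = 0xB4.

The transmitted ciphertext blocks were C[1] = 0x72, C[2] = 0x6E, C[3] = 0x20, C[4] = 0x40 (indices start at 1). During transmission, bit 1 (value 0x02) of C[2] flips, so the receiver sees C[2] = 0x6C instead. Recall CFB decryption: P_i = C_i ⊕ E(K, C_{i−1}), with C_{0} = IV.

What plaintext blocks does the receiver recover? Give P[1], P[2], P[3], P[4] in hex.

P[1] = 0xF9, P[2] = 0xA5, P[3] = 0xC3, P[4] = 0x57

Only C[2] changed, to 0x6C. In CFB, a change in C_i flips the same bit in P_i and garbles P_{i+1}. Decrypting the received ciphertext:
P[1]: E(K, 0xB4) = 0x8B; 0x72 ⊕ 0x8B = 0xF9.
P[2]: E(K, 0x72) = 0xC9; 0x6C ⊕ 0xC9 = 0xA5.
P[3]: E(K, 0x6C) = 0xE3; 0x20 ⊕ 0xE3 = 0xC3.
P[4]: E(K, 0x20) = 0x17; 0x40 ⊕ 0x17 = 0x57.
Blocks that differ from the original plaintext: P[2], P[3].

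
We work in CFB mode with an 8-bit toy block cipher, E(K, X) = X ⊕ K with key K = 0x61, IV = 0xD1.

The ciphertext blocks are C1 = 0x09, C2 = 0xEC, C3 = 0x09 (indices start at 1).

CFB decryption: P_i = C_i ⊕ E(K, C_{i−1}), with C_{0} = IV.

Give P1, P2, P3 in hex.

P1 = 0xB9, P2 = 0x84, P3 = 0x84

P1: E(K, 0xD1) = 0xB0; 0x09 ⊕ 0xB0 = 0xB9.
P2: E(K, 0x09) = 0x68; 0xEC ⊕ 0x68 = 0x84.
P3: E(K, 0xEC) = 0x8D; 0x09 ⊕ 0x8D = 0x84.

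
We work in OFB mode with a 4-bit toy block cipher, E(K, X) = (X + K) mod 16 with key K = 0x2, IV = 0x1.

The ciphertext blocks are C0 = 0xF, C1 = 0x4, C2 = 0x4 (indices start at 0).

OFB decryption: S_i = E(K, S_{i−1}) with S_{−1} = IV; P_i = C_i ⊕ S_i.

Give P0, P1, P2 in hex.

P0 = 0xC, P1 = 0x1, P2 = 0x3

P0: S = E(K, 0x1) = 0x3; 0xF ⊕ 0x3 = 0xC.
P1: S = E(K, 0x3) = 0x5; 0x4 ⊕ 0x5 = 0x1.
P2: S = E(K, 0x5) = 0x7; 0x4 ⊕ 0x7 = 0x3.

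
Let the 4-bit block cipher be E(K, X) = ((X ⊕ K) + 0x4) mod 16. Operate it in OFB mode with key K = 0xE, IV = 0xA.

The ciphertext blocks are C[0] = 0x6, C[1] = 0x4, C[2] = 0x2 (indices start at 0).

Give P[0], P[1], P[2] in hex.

P[0] = 0xE, P[1] = 0xE, P[2] = 0xA

OFB decryption: S_i = E(K, S_{i−1}) with S_{−1} = IV; P_i = C_i ⊕ S_i.
P[0]: S = E(K, 0xA) = 0x8; 0x6 ⊕ 0x8 = 0xE.
P[1]: S = E(K, 0x8) = 0xA; 0x4 ⊕ 0xA = 0xE.
P[2]: S = E(K, 0xA) = 0x8; 0x2 ⊕ 0x8 = 0xA.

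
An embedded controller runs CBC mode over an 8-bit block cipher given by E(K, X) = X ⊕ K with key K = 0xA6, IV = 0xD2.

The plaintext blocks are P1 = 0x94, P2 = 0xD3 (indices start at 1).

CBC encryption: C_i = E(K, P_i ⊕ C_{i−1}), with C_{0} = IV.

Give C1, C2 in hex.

C1 = 0xE0, C2 = 0x95

C1: P1 ⊕ 0xD2 = 0x46; E(K, 0x46) = 0xE0.
C2: P2 ⊕ 0xE0 = 0x33; E(K, 0x33) = 0x95.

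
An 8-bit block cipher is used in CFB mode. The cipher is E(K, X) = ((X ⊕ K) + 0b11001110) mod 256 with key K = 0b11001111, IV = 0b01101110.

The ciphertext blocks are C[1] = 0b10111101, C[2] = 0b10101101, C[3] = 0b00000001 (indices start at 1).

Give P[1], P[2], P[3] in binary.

CFB decryption: P_i = C_i ⊕ E(K, C_{i−1}), with C_{0} = IV.
P[1]: E(K, 0b01101110) = 0b01101111; 0b10111101 ⊕ 0b01101111 = 0b11010010.
P[2]: E(K, 0b10111101) = 0b01000000; 0b10101101 ⊕ 0b01000000 = 0b11101101.
P[3]: E(K, 0b10101101) = 0b00110000; 0b00000001 ⊕ 0b00110000 = 0b00110001.

P[1] = 0b11010010, P[2] = 0b11101101, P[3] = 0b00110001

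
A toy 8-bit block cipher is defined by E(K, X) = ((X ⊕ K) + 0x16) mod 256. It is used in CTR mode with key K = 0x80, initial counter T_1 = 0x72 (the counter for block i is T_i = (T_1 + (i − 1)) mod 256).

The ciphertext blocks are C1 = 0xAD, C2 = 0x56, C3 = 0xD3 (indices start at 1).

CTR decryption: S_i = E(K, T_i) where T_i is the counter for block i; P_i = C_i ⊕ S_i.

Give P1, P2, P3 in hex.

P1 = 0xA5, P2 = 0x5F, P3 = 0xD9

P1: T = 0x72, S = E(K, T) = 0x08; 0xAD ⊕ 0x08 = 0xA5.
P2: T = 0x73, S = E(K, T) = 0x09; 0x56 ⊕ 0x09 = 0x5F.
P3: T = 0x74, S = E(K, T) = 0x0A; 0xD3 ⊕ 0x0A = 0xD9.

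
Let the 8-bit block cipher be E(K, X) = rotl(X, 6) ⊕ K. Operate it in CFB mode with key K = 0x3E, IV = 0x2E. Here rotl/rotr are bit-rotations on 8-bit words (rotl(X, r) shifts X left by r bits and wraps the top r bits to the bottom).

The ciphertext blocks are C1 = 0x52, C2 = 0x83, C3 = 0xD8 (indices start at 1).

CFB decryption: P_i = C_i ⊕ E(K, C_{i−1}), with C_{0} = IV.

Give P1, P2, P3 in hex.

P1 = 0xE7, P2 = 0x29, P3 = 0x06

P1: E(K, 0x2E) = 0xB5; 0x52 ⊕ 0xB5 = 0xE7.
P2: E(K, 0x52) = 0xAA; 0x83 ⊕ 0xAA = 0x29.
P3: E(K, 0x83) = 0xDE; 0xD8 ⊕ 0xDE = 0x06.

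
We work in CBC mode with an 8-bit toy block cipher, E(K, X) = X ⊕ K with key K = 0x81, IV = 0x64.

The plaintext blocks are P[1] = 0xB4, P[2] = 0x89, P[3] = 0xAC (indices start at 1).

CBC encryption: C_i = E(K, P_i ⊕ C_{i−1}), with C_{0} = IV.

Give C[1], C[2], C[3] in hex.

C[1] = 0x51, C[2] = 0x59, C[3] = 0x74

C[1]: P[1] ⊕ 0x64 = 0xD0; E(K, 0xD0) = 0x51.
C[2]: P[2] ⊕ 0x51 = 0xD8; E(K, 0xD8) = 0x59.
C[3]: P[3] ⊕ 0x59 = 0xF5; E(K, 0xF5) = 0x74.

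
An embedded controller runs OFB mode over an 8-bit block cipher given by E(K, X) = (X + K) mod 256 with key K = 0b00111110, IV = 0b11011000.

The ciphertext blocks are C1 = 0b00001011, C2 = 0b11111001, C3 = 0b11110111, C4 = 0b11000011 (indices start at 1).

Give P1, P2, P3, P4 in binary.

P1 = 0b00011101, P2 = 0b10101101, P3 = 0b01100101, P4 = 0b00010011

OFB decryption: S_i = E(K, S_{i−1}) with S_{0} = IV; P_i = C_i ⊕ S_i.
P1: S = E(K, 0b11011000) = 0b00010110; 0b00001011 ⊕ 0b00010110 = 0b00011101.
P2: S = E(K, 0b00010110) = 0b01010100; 0b11111001 ⊕ 0b01010100 = 0b10101101.
P3: S = E(K, 0b01010100) = 0b10010010; 0b11110111 ⊕ 0b10010010 = 0b01100101.
P4: S = E(K, 0b10010010) = 0b11010000; 0b11000011 ⊕ 0b11010000 = 0b00010011.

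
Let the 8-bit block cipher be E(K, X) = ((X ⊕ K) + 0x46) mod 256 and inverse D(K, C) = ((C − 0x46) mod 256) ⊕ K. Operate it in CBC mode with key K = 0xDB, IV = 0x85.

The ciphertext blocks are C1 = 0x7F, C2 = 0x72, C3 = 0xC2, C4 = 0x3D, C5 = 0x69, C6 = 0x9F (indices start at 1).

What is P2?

CBC decryption: P_i = D(K, C_i) ⊕ C_{i−1}, with C_{0} = IV.
P2: D(K, 0x72) = 0xF7; 0xF7 ⊕ 0x7F = 0x88.

P2 = 0x88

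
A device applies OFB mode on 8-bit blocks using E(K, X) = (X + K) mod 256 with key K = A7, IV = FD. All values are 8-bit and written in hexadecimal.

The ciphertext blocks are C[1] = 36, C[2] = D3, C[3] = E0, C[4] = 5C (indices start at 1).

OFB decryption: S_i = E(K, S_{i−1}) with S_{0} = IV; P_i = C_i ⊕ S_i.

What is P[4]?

P[1]: S = E(K, FD) = A4; 36 ⊕ A4 = 92.
P[2]: S = E(K, A4) = 4B; D3 ⊕ 4B = 98.
P[3]: S = E(K, 4B) = F2; E0 ⊕ F2 = 12.
P[4]: S = E(K, F2) = 99; 5C ⊕ 99 = C5.

P[4] = C5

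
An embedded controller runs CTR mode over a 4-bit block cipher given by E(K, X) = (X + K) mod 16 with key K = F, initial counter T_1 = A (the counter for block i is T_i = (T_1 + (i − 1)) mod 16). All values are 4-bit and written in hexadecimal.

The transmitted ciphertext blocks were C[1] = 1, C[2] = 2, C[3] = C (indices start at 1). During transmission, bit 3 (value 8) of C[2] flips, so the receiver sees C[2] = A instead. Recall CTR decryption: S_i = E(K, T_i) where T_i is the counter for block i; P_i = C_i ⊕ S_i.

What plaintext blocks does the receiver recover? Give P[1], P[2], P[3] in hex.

Only C[2] changed, to A. In CTR, a change in C_i flips the same bit in P_i only; the keystream is unaffected. Decrypting the received ciphertext:
P[1]: T = A, S = E(K, T) = 9; 1 ⊕ 9 = 8.
P[2]: T = B, S = E(K, T) = A; A ⊕ A = 0.
P[3]: T = C, S = E(K, T) = B; C ⊕ B = 7.
Blocks that differ from the original plaintext: P[2].

P[1] = 8, P[2] = 0, P[3] = 7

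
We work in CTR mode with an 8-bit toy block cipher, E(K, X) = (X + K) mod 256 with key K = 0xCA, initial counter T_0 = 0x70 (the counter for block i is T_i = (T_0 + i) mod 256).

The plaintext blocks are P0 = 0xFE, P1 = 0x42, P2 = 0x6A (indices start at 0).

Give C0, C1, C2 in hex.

CTR encryption: S_i = E(K, T_i) where T_i is the counter for block i; C_i = P_i ⊕ S_i.
C0: T = 0x70, S = E(K, T) = 0x3A; 0xFE ⊕ 0x3A = 0xC4.
C1: T = 0x71, S = E(K, T) = 0x3B; 0x42 ⊕ 0x3B = 0x79.
C2: T = 0x72, S = E(K, T) = 0x3C; 0x6A ⊕ 0x3C = 0x56.

C0 = 0xC4, C1 = 0x79, C2 = 0x56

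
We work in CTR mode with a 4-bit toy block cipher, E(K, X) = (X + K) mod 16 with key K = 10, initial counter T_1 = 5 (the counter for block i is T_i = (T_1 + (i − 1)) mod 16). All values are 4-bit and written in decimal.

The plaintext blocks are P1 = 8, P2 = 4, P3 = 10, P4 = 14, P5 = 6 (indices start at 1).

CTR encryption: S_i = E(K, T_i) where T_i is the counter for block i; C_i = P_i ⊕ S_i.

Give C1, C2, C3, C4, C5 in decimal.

C1 = 7, C2 = 4, C3 = 11, C4 = 12, C5 = 5

C1: T = 5, S = E(K, T) = 15; 8 ⊕ 15 = 7.
C2: T = 6, S = E(K, T) = 0; 4 ⊕ 0 = 4.
C3: T = 7, S = E(K, T) = 1; 10 ⊕ 1 = 11.
C4: T = 8, S = E(K, T) = 2; 14 ⊕ 2 = 12.
C5: T = 9, S = E(K, T) = 3; 6 ⊕ 3 = 5.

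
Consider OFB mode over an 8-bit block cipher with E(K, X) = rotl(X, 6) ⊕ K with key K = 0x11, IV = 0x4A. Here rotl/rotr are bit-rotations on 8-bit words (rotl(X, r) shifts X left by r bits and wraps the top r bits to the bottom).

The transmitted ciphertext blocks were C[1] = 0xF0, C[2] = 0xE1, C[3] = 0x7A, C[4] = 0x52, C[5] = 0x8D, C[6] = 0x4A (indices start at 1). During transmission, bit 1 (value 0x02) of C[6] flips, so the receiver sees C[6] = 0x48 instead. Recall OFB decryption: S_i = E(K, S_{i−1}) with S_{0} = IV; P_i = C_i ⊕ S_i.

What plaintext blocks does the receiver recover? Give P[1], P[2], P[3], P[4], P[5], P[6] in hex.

Only C[6] changed, to 0x48. In OFB, a change in C_i flips the same bit in P_i only; the keystream is unaffected. Decrypting the received ciphertext:
P[1]: S = E(K, 0x4A) = 0x83; 0xF0 ⊕ 0x83 = 0x73.
P[2]: S = E(K, 0x83) = 0xF1; 0xE1 ⊕ 0xF1 = 0x10.
P[3]: S = E(K, 0xF1) = 0x6D; 0x7A ⊕ 0x6D = 0x17.
P[4]: S = E(K, 0x6D) = 0x4A; 0x52 ⊕ 0x4A = 0x18.
P[5]: S = E(K, 0x4A) = 0x83; 0x8D ⊕ 0x83 = 0x0E.
P[6]: S = E(K, 0x83) = 0xF1; 0x48 ⊕ 0xF1 = 0xB9.
Blocks that differ from the original plaintext: P[6].

P[1] = 0x73, P[2] = 0x10, P[3] = 0x17, P[4] = 0x18, P[5] = 0x0E, P[6] = 0xB9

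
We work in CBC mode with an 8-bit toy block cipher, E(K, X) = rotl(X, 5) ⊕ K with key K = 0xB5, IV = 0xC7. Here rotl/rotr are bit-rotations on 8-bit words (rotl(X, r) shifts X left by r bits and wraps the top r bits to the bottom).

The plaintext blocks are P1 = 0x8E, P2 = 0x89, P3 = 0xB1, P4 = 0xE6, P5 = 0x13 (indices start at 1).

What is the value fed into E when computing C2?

0x15

CBC encryption: C_i = E(K, P_i ⊕ C_{i−1}), with C_{0} = IV.
C1: P1 ⊕ 0xC7 = 0x49; E(K, 0x49) = 0x9C.
C2: P2 ⊕ 0x9C = 0x15; E(K, 0x15) = 0x17.
So the input to E for block 2 is 0x15.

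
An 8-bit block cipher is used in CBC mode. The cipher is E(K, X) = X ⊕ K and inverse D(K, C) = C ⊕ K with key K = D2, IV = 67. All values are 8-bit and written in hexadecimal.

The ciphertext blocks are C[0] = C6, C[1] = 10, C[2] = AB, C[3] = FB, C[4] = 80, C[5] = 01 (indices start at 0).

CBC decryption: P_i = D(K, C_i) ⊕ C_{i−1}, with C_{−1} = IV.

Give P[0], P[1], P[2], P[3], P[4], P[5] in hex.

P[0]: D(K, C6) = 14; 14 ⊕ 67 = 73.
P[1]: D(K, 10) = C2; C2 ⊕ C6 = 04.
P[2]: D(K, AB) = 79; 79 ⊕ 10 = 69.
P[3]: D(K, FB) = 29; 29 ⊕ AB = 82.
P[4]: D(K, 80) = 52; 52 ⊕ FB = A9.
P[5]: D(K, 01) = D3; D3 ⊕ 80 = 53.

P[0] = 73, P[1] = 04, P[2] = 69, P[3] = 82, P[4] = A9, P[5] = 53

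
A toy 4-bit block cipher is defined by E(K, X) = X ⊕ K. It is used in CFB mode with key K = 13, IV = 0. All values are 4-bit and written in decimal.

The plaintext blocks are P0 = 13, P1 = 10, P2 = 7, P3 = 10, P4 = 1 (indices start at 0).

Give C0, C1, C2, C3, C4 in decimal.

CFB encryption: C_i = P_i ⊕ E(K, C_{i−1}), with C_{−1} = IV.
C0: E(K, 0) = 13; 13 ⊕ 13 = 0.
C1: E(K, 0) = 13; 10 ⊕ 13 = 7.
C2: E(K, 7) = 10; 7 ⊕ 10 = 13.
C3: E(K, 13) = 0; 10 ⊕ 0 = 10.
C4: E(K, 10) = 7; 1 ⊕ 7 = 6.

C0 = 0, C1 = 7, C2 = 13, C3 = 10, C4 = 6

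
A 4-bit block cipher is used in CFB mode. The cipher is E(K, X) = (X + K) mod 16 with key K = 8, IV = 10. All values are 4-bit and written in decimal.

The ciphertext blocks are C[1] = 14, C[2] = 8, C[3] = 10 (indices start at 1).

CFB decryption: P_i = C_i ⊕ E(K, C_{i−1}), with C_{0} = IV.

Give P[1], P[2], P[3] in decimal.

P[1] = 12, P[2] = 14, P[3] = 10

P[1]: E(K, 10) = 2; 14 ⊕ 2 = 12.
P[2]: E(K, 14) = 6; 8 ⊕ 6 = 14.
P[3]: E(K, 8) = 0; 10 ⊕ 0 = 10.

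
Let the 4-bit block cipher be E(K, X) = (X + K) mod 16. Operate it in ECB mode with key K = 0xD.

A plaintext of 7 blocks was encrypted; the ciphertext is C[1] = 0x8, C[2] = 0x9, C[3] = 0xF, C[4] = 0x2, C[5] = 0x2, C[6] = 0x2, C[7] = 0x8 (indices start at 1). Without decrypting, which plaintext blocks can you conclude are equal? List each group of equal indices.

ECB encrypts each block independently with the same key, so equal ciphertext blocks imply equal plaintext blocks.
C[1] = C[7] = 0x8, so P[1] = P[7].
C[4] = C[5] = C[6] = 0x2, so P[4] = P[5] = P[6].

P[1] = P[7]; P[4] = P[5] = P[6]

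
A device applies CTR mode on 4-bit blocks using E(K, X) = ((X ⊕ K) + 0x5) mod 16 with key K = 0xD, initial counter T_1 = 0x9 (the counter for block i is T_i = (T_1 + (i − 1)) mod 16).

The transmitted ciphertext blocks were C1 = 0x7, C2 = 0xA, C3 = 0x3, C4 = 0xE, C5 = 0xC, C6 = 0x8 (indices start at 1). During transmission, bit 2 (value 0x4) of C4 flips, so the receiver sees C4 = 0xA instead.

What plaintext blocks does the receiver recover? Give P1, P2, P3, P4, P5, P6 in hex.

CTR decryption: S_i = E(K, T_i) where T_i is the counter for block i; P_i = C_i ⊕ S_i.
Only C4 changed, to 0xA. In CTR, a change in C_i flips the same bit in P_i only; the keystream is unaffected. Decrypting the received ciphertext:
P1: T = 0x9, S = E(K, T) = 0x9; 0x7 ⊕ 0x9 = 0xE.
P2: T = 0xA, S = E(K, T) = 0xC; 0xA ⊕ 0xC = 0x6.
P3: T = 0xB, S = E(K, T) = 0xB; 0x3 ⊕ 0xB = 0x8.
P4: T = 0xC, S = E(K, T) = 0x6; 0xA ⊕ 0x6 = 0xC.
P5: T = 0xD, S = E(K, T) = 0x5; 0xC ⊕ 0x5 = 0x9.
P6: T = 0xE, S = E(K, T) = 0x8; 0x8 ⊕ 0x8 = 0x0.
Blocks that differ from the original plaintext: P4.

P1 = 0xE, P2 = 0x6, P3 = 0x8, P4 = 0xC, P5 = 0x9, P6 = 0x0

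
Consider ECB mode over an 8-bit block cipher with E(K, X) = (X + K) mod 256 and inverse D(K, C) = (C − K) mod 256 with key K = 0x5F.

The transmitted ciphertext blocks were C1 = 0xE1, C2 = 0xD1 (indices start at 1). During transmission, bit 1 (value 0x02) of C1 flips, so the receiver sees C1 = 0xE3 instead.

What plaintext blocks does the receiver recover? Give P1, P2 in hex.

ECB decryption: P_i = D(K, C_i).
Only C1 changed, to 0xE3. In ECB, a change in C_i affects only P_i. Decrypting the received ciphertext:
P1: D(K, 0xE3) = 0x84.
P2: D(K, 0xD1) = 0x72.
Blocks that differ from the original plaintext: P1.

P1 = 0x84, P2 = 0x72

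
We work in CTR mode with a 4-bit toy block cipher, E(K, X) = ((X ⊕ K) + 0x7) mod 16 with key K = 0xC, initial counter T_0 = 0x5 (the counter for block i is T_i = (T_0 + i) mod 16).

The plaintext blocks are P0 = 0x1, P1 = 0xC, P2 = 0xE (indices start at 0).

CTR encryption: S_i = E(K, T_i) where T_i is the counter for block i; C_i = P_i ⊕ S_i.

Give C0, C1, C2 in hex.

C0: T = 0x5, S = E(K, T) = 0x0; 0x1 ⊕ 0x0 = 0x1.
C1: T = 0x6, S = E(K, T) = 0x1; 0xC ⊕ 0x1 = 0xD.
C2: T = 0x7, S = E(K, T) = 0x2; 0xE ⊕ 0x2 = 0xC.

C0 = 0x1, C1 = 0xD, C2 = 0xC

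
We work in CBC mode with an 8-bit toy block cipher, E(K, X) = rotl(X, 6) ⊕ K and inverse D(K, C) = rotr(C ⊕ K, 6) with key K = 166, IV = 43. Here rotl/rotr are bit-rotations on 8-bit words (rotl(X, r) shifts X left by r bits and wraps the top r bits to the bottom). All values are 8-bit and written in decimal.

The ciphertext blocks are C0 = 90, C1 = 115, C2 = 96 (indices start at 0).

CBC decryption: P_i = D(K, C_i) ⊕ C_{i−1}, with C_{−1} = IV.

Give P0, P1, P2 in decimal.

P0 = 216, P1 = 13, P2 = 104

P0: D(K, 90) = 243; 243 ⊕ 43 = 216.
P1: D(K, 115) = 87; 87 ⊕ 90 = 13.
P2: D(K, 96) = 27; 27 ⊕ 115 = 104.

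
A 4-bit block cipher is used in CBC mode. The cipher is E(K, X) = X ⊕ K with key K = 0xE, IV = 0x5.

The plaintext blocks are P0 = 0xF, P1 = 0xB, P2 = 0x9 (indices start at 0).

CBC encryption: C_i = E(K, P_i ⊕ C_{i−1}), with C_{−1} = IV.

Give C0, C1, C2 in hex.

C0: P0 ⊕ 0x5 = 0xA; E(K, 0xA) = 0x4.
C1: P1 ⊕ 0x4 = 0xF; E(K, 0xF) = 0x1.
C2: P2 ⊕ 0x1 = 0x8; E(K, 0x8) = 0x6.

C0 = 0x4, C1 = 0x1, C2 = 0x6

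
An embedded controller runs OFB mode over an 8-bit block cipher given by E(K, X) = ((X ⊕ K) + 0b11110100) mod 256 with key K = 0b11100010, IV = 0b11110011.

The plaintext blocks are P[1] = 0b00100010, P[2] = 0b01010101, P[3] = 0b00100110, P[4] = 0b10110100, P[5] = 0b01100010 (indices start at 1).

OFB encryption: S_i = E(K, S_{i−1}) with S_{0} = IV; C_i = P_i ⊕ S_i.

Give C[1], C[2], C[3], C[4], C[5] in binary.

C[1]: S = E(K, 0b11110011) = 0b00000101; 0b00100010 ⊕ 0b00000101 = 0b00100111.
C[2]: S = E(K, 0b00000101) = 0b11011011; 0b01010101 ⊕ 0b11011011 = 0b10001110.
C[3]: S = E(K, 0b11011011) = 0b00101101; 0b00100110 ⊕ 0b00101101 = 0b00001011.
C[4]: S = E(K, 0b00101101) = 0b11000011; 0b10110100 ⊕ 0b11000011 = 0b01110111.
C[5]: S = E(K, 0b11000011) = 0b00010101; 0b01100010 ⊕ 0b00010101 = 0b01110111.

C[1] = 0b00100111, C[2] = 0b10001110, C[3] = 0b00001011, C[4] = 0b01110111, C[5] = 0b01110111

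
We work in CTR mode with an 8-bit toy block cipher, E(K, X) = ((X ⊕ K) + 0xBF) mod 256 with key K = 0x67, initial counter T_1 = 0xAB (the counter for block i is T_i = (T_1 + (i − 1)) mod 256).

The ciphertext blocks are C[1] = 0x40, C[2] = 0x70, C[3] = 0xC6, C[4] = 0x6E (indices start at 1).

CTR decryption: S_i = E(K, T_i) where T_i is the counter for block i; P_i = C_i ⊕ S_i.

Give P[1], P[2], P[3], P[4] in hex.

P[1]: T = 0xAB, S = E(K, T) = 0x8B; 0x40 ⊕ 0x8B = 0xCB.
P[2]: T = 0xAC, S = E(K, T) = 0x8A; 0x70 ⊕ 0x8A = 0xFA.
P[3]: T = 0xAD, S = E(K, T) = 0x89; 0xC6 ⊕ 0x89 = 0x4F.
P[4]: T = 0xAE, S = E(K, T) = 0x88; 0x6E ⊕ 0x88 = 0xE6.

P[1] = 0xCB, P[2] = 0xFA, P[3] = 0x4F, P[4] = 0xE6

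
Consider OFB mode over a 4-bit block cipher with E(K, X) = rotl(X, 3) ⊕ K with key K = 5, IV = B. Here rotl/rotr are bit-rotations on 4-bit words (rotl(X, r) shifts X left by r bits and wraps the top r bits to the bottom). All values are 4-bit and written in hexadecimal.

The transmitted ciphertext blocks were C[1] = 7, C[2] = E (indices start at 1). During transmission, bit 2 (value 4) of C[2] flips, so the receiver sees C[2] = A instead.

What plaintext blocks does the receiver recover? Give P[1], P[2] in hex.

OFB decryption: S_i = E(K, S_{i−1}) with S_{0} = IV; P_i = C_i ⊕ S_i.
Only C[2] changed, to A. In OFB, a change in C_i flips the same bit in P_i only; the keystream is unaffected. Decrypting the received ciphertext:
P[1]: S = E(K, B) = 8; 7 ⊕ 8 = F.
P[2]: S = E(K, 8) = 1; A ⊕ 1 = B.
Blocks that differ from the original plaintext: P[2].

P[1] = F, P[2] = B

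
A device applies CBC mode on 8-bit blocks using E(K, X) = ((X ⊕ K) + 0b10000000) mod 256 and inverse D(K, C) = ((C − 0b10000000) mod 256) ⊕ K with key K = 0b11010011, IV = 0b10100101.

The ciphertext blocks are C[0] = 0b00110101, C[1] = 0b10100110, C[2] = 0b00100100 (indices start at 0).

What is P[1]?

CBC decryption: P_i = D(K, C_i) ⊕ C_{i−1}, with C_{−1} = IV.
P[1]: D(K, 0b10100110) = 0b11110101; 0b11110101 ⊕ 0b00110101 = 0b11000000.

P[1] = 0b11000000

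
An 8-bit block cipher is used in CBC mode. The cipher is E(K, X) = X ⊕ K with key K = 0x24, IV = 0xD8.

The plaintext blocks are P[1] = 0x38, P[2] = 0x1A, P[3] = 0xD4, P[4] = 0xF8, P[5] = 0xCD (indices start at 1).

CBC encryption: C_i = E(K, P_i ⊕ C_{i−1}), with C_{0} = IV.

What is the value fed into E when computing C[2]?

0xDE

C[1]: P[1] ⊕ 0xD8 = 0xE0; E(K, 0xE0) = 0xC4.
C[2]: P[2] ⊕ 0xC4 = 0xDE; E(K, 0xDE) = 0xFA.
So the input to E for block [2] is 0xDE.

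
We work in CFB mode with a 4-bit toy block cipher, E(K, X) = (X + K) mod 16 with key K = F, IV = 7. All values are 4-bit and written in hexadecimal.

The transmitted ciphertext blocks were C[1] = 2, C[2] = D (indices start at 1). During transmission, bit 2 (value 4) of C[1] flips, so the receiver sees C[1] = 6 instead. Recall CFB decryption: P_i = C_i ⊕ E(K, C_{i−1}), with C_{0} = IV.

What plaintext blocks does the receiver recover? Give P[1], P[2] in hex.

Only C[1] changed, to 6. In CFB, a change in C_i flips the same bit in P_i and garbles P_{i+1}. Decrypting the received ciphertext:
P[1]: E(K, 7) = 6; 6 ⊕ 6 = 0.
P[2]: E(K, 6) = 5; D ⊕ 5 = 8.
Blocks that differ from the original plaintext: P[1], P[2].

P[1] = 0, P[2] = 8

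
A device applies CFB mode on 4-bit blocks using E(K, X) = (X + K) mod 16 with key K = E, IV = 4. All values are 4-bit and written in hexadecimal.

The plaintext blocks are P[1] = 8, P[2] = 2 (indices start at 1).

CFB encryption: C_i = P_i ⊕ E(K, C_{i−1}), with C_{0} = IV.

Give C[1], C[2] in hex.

C[1] = A, C[2] = A

C[1]: E(K, 4) = 2; 8 ⊕ 2 = A.
C[2]: E(K, A) = 8; 2 ⊕ 8 = A.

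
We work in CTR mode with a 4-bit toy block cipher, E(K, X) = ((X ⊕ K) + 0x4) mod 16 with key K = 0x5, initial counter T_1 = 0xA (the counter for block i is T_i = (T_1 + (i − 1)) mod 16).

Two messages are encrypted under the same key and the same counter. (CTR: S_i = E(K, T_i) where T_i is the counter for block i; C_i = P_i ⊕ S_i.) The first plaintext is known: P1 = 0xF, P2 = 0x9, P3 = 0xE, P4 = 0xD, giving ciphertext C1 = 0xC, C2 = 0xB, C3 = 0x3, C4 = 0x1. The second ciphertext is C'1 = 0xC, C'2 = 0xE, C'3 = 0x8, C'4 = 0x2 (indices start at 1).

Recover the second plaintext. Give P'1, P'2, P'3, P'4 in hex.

In CTR with a reused counter, both messages share the same keystream S_i, so C_i ⊕ C'_i = P_i ⊕ P'_i and thus P'_i = P_i ⊕ C_i ⊕ C'_i.
P'1: 0xF ⊕ 0xC ⊕ 0xC = 0xF.
P'2: 0x9 ⊕ 0xB ⊕ 0xE = 0xC.
P'3: 0xE ⊕ 0x3 ⊕ 0x8 = 0x5.
P'4: 0xD ⊕ 0x1 ⊕ 0x2 = 0xE.

P'1 = 0xF, P'2 = 0xC, P'3 = 0x5, P'4 = 0xE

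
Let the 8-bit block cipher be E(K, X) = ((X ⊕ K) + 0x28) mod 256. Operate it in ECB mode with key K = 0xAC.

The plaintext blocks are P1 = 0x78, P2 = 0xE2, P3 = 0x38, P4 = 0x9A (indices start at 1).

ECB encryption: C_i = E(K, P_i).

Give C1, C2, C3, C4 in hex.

C1 = 0xFC, C2 = 0x76, C3 = 0xBC, C4 = 0x5E

C1: E(K, 0x78) = 0xFC.
C2: E(K, 0xE2) = 0x76.
C3: E(K, 0x38) = 0xBC.
C4: E(K, 0x9A) = 0x5E.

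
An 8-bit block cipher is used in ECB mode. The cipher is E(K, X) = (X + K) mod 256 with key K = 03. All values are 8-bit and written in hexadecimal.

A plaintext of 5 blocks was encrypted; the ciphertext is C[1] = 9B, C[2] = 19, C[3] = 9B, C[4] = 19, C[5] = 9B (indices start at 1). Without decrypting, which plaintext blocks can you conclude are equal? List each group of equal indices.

ECB encrypts each block independently with the same key, so equal ciphertext blocks imply equal plaintext blocks.
C[1] = C[3] = C[5] = 9B, so P[1] = P[3] = P[5].
C[2] = C[4] = 19, so P[2] = P[4].

P[1] = P[3] = P[5]; P[2] = P[4]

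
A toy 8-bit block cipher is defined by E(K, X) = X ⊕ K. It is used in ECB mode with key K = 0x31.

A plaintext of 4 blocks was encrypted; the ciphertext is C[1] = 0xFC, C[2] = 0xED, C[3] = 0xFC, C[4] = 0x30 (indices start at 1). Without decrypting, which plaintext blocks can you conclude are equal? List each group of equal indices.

ECB encrypts each block independently with the same key, so equal ciphertext blocks imply equal plaintext blocks.
C[1] = C[3] = 0xFC, so P[1] = P[3].

P[1] = P[3]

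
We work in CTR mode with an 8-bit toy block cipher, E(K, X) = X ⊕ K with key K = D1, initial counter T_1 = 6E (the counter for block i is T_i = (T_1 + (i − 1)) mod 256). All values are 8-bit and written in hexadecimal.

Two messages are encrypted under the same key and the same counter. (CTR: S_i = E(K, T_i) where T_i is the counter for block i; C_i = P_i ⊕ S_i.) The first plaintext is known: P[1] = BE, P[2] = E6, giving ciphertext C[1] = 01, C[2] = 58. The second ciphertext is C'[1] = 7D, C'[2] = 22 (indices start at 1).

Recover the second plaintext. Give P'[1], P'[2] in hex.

In CTR with a reused counter, both messages share the same keystream S_i, so C_i ⊕ C'_i = P_i ⊕ P'_i and thus P'_i = P_i ⊕ C_i ⊕ C'_i.
P'[1]: BE ⊕ 01 ⊕ 7D = C2.
P'[2]: E6 ⊕ 58 ⊕ 22 = 9C.

P'[1] = C2, P'[2] = 9C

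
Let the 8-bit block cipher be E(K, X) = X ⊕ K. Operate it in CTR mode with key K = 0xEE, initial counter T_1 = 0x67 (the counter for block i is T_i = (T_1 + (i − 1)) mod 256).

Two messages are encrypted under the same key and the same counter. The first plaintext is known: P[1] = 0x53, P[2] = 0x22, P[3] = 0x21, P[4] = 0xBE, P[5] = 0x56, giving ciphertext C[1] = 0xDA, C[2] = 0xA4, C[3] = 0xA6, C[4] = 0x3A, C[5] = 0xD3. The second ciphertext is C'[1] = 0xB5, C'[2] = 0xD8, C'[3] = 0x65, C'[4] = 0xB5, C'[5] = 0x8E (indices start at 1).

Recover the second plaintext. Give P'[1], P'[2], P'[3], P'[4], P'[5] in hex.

In CTR with a reused counter, both messages share the same keystream S_i, so C_i ⊕ C'_i = P_i ⊕ P'_i and thus P'_i = P_i ⊕ C_i ⊕ C'_i.
P'[1]: 0x53 ⊕ 0xDA ⊕ 0xB5 = 0x3C.
P'[2]: 0x22 ⊕ 0xA4 ⊕ 0xD8 = 0x5E.
P'[3]: 0x21 ⊕ 0xA6 ⊕ 0x65 = 0xE2.
P'[4]: 0xBE ⊕ 0x3A ⊕ 0xB5 = 0x31.
P'[5]: 0x56 ⊕ 0xD3 ⊕ 0x8E = 0x0B.

P'[1] = 0x3C, P'[2] = 0x5E, P'[3] = 0xE2, P'[4] = 0x31, P'[5] = 0x0B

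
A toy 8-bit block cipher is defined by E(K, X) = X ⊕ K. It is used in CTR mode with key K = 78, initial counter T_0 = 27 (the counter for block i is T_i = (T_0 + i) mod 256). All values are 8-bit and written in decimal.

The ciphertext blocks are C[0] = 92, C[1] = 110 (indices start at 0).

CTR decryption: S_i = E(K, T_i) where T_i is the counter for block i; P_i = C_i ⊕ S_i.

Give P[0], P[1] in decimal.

P[0]: T = 27, S = E(K, T) = 85; 92 ⊕ 85 = 9.
P[1]: T = 28, S = E(K, T) = 82; 110 ⊕ 82 = 60.

P[0] = 9, P[1] = 60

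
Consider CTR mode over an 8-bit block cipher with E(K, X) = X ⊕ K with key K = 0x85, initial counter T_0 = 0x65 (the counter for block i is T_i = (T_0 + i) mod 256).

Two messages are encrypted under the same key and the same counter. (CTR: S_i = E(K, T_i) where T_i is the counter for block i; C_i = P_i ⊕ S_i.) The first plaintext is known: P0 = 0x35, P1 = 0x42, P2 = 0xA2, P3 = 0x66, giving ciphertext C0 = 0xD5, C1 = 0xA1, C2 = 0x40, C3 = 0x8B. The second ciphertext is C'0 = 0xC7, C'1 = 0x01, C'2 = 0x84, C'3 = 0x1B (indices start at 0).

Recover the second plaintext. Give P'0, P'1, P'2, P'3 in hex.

P'0 = 0x27, P'1 = 0xE2, P'2 = 0x66, P'3 = 0xF6

In CTR with a reused counter, both messages share the same keystream S_i, so C_i ⊕ C'_i = P_i ⊕ P'_i and thus P'_i = P_i ⊕ C_i ⊕ C'_i.
P'0: 0x35 ⊕ 0xD5 ⊕ 0xC7 = 0x27.
P'1: 0x42 ⊕ 0xA1 ⊕ 0x01 = 0xE2.
P'2: 0xA2 ⊕ 0x40 ⊕ 0x84 = 0x66.
P'3: 0x66 ⊕ 0x8B ⊕ 0x1B = 0xF6.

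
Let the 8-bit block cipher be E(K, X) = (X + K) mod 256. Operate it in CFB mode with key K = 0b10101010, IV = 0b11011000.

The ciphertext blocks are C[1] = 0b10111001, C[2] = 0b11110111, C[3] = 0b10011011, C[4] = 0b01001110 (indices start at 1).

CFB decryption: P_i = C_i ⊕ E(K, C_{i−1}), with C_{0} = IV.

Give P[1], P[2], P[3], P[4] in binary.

P[1]: E(K, 0b11011000) = 0b10000010; 0b10111001 ⊕ 0b10000010 = 0b00111011.
P[2]: E(K, 0b10111001) = 0b01100011; 0b11110111 ⊕ 0b01100011 = 0b10010100.
P[3]: E(K, 0b11110111) = 0b10100001; 0b10011011 ⊕ 0b10100001 = 0b00111010.
P[4]: E(K, 0b10011011) = 0b01000101; 0b01001110 ⊕ 0b01000101 = 0b00001011.

P[1] = 0b00111011, P[2] = 0b10010100, P[3] = 0b00111010, P[4] = 0b00001011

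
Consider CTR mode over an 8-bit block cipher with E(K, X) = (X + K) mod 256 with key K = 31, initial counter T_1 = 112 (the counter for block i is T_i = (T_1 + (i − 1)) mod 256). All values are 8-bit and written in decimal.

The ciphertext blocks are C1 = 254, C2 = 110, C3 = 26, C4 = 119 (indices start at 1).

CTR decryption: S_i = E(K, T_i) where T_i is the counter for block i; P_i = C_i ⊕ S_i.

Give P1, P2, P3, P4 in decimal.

P1 = 113, P2 = 254, P3 = 139, P4 = 229

P1: T = 112, S = E(K, T) = 143; 254 ⊕ 143 = 113.
P2: T = 113, S = E(K, T) = 144; 110 ⊕ 144 = 254.
P3: T = 114, S = E(K, T) = 145; 26 ⊕ 145 = 139.
P4: T = 115, S = E(K, T) = 146; 119 ⊕ 146 = 229.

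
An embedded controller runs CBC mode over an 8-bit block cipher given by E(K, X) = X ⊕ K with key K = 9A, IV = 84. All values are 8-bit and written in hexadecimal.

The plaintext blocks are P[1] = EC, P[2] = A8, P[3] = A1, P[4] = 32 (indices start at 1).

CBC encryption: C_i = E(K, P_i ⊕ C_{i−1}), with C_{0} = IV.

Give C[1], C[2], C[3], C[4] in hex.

C[1] = F2, C[2] = C0, C[3] = FB, C[4] = 53

C[1]: P[1] ⊕ 84 = 68; E(K, 68) = F2.
C[2]: P[2] ⊕ F2 = 5A; E(K, 5A) = C0.
C[3]: P[3] ⊕ C0 = 61; E(K, 61) = FB.
C[4]: P[4] ⊕ FB = C9; E(K, C9) = 53.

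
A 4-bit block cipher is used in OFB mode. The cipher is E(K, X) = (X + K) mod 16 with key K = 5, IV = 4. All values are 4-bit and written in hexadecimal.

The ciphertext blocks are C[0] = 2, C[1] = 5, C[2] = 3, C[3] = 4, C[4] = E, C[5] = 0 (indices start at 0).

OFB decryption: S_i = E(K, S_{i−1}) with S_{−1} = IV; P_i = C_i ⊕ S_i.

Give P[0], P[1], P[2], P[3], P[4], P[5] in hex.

P[0] = B, P[1] = B, P[2] = 0, P[3] = C, P[4] = 3, P[5] = 2

P[0]: S = E(K, 4) = 9; 2 ⊕ 9 = B.
P[1]: S = E(K, 9) = E; 5 ⊕ E = B.
P[2]: S = E(K, E) = 3; 3 ⊕ 3 = 0.
P[3]: S = E(K, 3) = 8; 4 ⊕ 8 = C.
P[4]: S = E(K, 8) = D; E ⊕ D = 3.
P[5]: S = E(K, D) = 2; 0 ⊕ 2 = 2.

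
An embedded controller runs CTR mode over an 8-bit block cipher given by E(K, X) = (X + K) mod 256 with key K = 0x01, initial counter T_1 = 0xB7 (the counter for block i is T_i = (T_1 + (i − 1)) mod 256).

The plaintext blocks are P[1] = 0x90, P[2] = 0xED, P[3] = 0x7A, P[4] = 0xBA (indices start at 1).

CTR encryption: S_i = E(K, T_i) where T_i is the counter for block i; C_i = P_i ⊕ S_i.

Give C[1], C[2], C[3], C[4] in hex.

C[1] = 0x28, C[2] = 0x54, C[3] = 0xC0, C[4] = 0x01

C[1]: T = 0xB7, S = E(K, T) = 0xB8; 0x90 ⊕ 0xB8 = 0x28.
C[2]: T = 0xB8, S = E(K, T) = 0xB9; 0xED ⊕ 0xB9 = 0x54.
C[3]: T = 0xB9, S = E(K, T) = 0xBA; 0x7A ⊕ 0xBA = 0xC0.
C[4]: T = 0xBA, S = E(K, T) = 0xBB; 0xBA ⊕ 0xBB = 0x01.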